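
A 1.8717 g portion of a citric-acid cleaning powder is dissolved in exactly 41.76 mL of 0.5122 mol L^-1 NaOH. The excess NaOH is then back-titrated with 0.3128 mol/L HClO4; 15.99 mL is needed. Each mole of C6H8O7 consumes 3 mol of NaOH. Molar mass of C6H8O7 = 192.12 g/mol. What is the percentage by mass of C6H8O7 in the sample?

56.1%

Total n(NaOH) added = 0.5122 x 0.04176 = 0.02139 mol.
n(HClO4) used = 0.3128 x 0.01599 = 0.005002 mol, which equals the excess n(NaOH).
So n(NaOH) consumed by the sample = 0.02139 - 0.005002 = 0.01639 mol.
n(C6H8O7) = 0.01639 / 3 = 0.005463 mol.
mass C6H8O7 = 0.005463 x 192.12 = 1.049 g, so %C6H8O7 = 1.049/1.8717 x 100 = 56.1%.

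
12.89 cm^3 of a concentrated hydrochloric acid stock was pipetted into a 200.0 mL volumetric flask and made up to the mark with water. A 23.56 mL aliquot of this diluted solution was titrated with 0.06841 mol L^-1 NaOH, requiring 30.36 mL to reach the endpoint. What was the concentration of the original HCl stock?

1.37 M

n(NaOH) = 0.06841 x 0.03036 = 0.002077 mol.
n(HCl) in the aliquot = 0.002077 mol.
[diluted HCl] = 0.002077 / 0.02356 = 0.08815 M.
Dilution factor = 200.0/12.89 = 15.52, so [stock] = 0.08815 x 15.52 = 1.37 M.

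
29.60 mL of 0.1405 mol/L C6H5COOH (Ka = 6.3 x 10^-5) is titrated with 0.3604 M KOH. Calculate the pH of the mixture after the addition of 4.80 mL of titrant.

Initial n(C6H5COOH) = 0.1405 x 0.02960 = 0.004159 mol.
n(KOH) added = 0.3604 x 0.004800 = 0.001730 mol, converting that many moles of C6H5COOH to C6H5COO-.
Remaining n(C6H5COOH) = 0.002429 mol; n(C6H5COO-) = 0.001730 mol.
By Henderson-Hasselbalch, pH = pKa + log([A^-]/[HA]) = 4.20 + log(0.001730/0.002429) = 4.20 + (-0.15) = 4.05.

4.05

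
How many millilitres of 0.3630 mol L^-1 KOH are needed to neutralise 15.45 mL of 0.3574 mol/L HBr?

15.2 mL

n(HBr) = 0.3574 mol/L x 0.01545 L = 0.005522 mol.
At equivalence n(KOH) = n(HBr) = 0.005522 mol.
V(KOH) = 0.005522 / 0.3630 = 0.01521 L = 15.2 mL.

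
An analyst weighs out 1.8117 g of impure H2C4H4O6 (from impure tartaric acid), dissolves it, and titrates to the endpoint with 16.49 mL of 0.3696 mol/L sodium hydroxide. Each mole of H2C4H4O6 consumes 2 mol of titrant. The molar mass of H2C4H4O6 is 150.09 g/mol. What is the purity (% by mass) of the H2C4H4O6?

25.2%

n(NaOH) = 0.3696 x 0.01649 = 0.006095 mol.
n(H2C4H4O6) = 0.006095 / 2 = 0.003047 mol.
mass of H2C4H4O6 = 0.003047 x 150.09 = 0.4574 g.
% purity = 0.4574 / 1.8117 x 100 = 25.2%.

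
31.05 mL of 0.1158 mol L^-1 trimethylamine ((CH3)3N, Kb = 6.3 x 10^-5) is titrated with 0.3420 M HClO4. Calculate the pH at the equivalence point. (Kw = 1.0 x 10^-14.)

5.43

n((CH3)3N) = 0.1158 x 0.03105 = 0.003596 mol; V(HClO4) at equivalence = 0.003596/0.3420 = 0.01051 L.
At equivalence the base is fully converted to (CH3)3NH+; total volume = 0.04156 L, so [(CH3)3NH+] = 0.003596/0.04156 = 0.08651 M.
Ka((CH3)3NH+) = Kw/Kb = 1.0e-14 / 6.3 x 10^-5 = 1.59e-10.
[H^+] = sqrt(Ka x [(CH3)3NH+]) = sqrt(1.59e-10 x 0.08651) = 3.71e-6 M.
pH = -log(3.71e-6) = 5.43.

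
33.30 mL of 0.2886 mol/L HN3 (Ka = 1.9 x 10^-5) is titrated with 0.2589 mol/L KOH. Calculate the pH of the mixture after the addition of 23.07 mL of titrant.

4.94

Initial n(HN3) = 0.2886 x 0.03330 = 0.009610 mol.
n(KOH) added = 0.2589 x 0.02307 = 0.005973 mol, converting that many moles of HN3 to N3-.
Remaining n(HN3) = 0.003638 mol; n(N3-) = 0.005973 mol.
By Henderson-Hasselbalch, pH = pKa + log([A^-]/[HA]) = 4.72 + log(0.005973/0.003638) = 4.72 + (+0.22) = 4.94.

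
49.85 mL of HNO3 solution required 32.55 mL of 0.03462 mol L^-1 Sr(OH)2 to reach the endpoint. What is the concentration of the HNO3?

n(Sr(OH)2) delivered = 0.03462 x 0.03255 = 0.001127 mol.
The reaction is 2 HNO3 + 1 Sr(OH)2, so n(HNO3) = 0.001127 x 2/1 = 0.002254 mol.
[HNO3] = 0.002254 mol / 0.04985 L = 0.0452 M.

0.0452 M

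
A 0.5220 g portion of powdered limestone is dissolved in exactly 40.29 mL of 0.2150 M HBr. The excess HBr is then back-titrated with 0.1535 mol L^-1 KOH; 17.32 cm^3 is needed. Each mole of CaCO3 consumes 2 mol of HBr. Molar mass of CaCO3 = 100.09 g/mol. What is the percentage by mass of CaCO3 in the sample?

Total n(HBr) added = 0.2150 x 0.04029 = 0.008662 mol.
n(KOH) used = 0.1535 x 0.01732 = 0.002659 mol, which equals the excess n(HBr).
So n(HBr) consumed by the sample = 0.008662 - 0.002659 = 0.006004 mol.
n(CaCO3) = 0.006004 / 2 = 0.003002 mol.
mass CaCO3 = 0.003002 x 100.09 = 0.3005 g, so %CaCO3 = 0.3005/0.5220 x 100 = 57.6%.

57.6%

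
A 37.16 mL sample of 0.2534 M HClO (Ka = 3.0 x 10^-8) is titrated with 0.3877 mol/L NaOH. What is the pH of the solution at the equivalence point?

n(HClO) = 0.2534 x 0.03716 = 0.009416 mol; V(NaOH) at equivalence = 0.009416/0.3877 = 0.02429 L.
At equivalence all the acid is converted to ClO-; total volume = 0.03716 + 0.02429 = 0.06145 L, so [ClO-] = 0.009416/0.06145 = 0.1532 M.
Kb = Kw/Ka = 1.0e-14 / 3.0 x 10^-8 = 3.33e-7.
[OH^-] = sqrt(Kb x [ClO-]) = sqrt(3.33e-7 x 0.1532) = 0.000226 M.
pOH = 3.65, so pH = 14.00 - 3.65 = 10.35.

10.35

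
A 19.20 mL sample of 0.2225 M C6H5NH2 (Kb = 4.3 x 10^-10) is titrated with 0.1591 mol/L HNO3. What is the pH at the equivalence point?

n(C6H5NH2) = 0.2225 x 0.01920 = 0.004272 mol; V(HNO3) at equivalence = 0.004272/0.1591 = 0.02685 L.
At equivalence the base is fully converted to C6H5NH3+; total volume = 0.04605 L, so [C6H5NH3+] = 0.004272/0.04605 = 0.09277 M.
Ka(C6H5NH3+) = Kw/Kb = 1.0e-14 / 4.3 x 10^-10 = 2.33e-5.
[H^+] = sqrt(Ka x [C6H5NH3+]) = sqrt(2.33e-5 x 0.09277) = 0.00147 M.
pH = -log(0.00147) = 2.83.

2.83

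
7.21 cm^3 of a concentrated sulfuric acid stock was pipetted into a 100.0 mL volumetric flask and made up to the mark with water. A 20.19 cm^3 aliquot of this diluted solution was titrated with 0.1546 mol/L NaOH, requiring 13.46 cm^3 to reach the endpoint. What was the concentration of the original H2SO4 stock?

0.715 M

n(NaOH) = 0.1546 x 0.01346 = 0.002081 mol.
n(H2SO4) in the aliquot = 0.002081 x 1/2 = 0.001040 mol.
[diluted H2SO4] = 0.001040 / 0.02019 = 0.05153 M.
Dilution factor = 100.0/7.210 = 13.87, so [stock] = 0.05153 x 13.87 = 0.715 M.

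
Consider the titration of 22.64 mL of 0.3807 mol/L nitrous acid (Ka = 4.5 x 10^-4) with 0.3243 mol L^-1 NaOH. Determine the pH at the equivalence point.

n(HNO2) = 0.3807 x 0.02264 = 0.008619 mol; V(NaOH) at equivalence = 0.008619/0.3243 = 0.02658 L.
At equivalence all the acid is converted to NO2-; total volume = 0.02264 + 0.02658 = 0.04922 L, so [NO2-] = 0.008619/0.04922 = 0.1751 M.
Kb = Kw/Ka = 1.0e-14 / 4.5 x 10^-4 = 2.22e-11.
[OH^-] = sqrt(Kb x [NO2-]) = sqrt(2.22e-11 x 0.1751) = 1.97e-6 M.
pOH = 5.70, so pH = 14.00 - 5.70 = 8.30.

8.30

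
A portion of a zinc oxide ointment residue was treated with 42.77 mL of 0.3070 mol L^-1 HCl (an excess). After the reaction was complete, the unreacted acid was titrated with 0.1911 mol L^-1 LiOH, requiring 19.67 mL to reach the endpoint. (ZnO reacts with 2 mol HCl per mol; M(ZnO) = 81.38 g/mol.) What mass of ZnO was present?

Total n(HCl) added = 0.3070 x 0.04277 = 0.01313 mol.
n(LiOH) used = 0.1911 x 0.01967 = 0.003759 mol, which equals the excess n(HCl).
So n(HCl) consumed by the sample = 0.01313 - 0.003759 = 0.009371 mol.
n(ZnO) = 0.009371 / 2 = 0.004686 mol.
mass = 0.004686 mol x 81.38 g/mol = 0.381 g.

0.381 g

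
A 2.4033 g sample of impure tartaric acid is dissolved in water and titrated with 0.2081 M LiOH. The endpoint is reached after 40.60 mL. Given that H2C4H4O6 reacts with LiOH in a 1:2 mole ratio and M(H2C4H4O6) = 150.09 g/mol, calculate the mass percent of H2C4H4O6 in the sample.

n(LiOH) = 0.2081 x 0.04060 = 0.008449 mol.
n(H2C4H4O6) = 0.008449 / 2 = 0.004224 mol.
mass of H2C4H4O6 = 0.004224 x 150.09 = 0.6340 g.
% purity = 0.6340 / 2.4033 x 100 = 26.4%.

26.4%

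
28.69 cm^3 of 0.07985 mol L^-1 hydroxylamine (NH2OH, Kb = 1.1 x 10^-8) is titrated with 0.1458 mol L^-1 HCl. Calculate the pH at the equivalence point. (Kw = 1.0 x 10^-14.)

n(NH2OH) = 0.07985 x 0.02869 = 0.002291 mol; V(HCl) at equivalence = 0.002291/0.1458 = 0.01571 L.
At equivalence the base is fully converted to NH3OH+; total volume = 0.04440 L, so [NH3OH+] = 0.002291/0.04440 = 0.05159 M.
Ka(NH3OH+) = Kw/Kb = 1.0e-14 / 1.1 x 10^-8 = 9.09e-7.
[H^+] = sqrt(Ka x [NH3OH+]) = sqrt(9.09e-7 x 0.05159) = 0.000217 M.
pH = -log(0.000217) = 3.66.

3.66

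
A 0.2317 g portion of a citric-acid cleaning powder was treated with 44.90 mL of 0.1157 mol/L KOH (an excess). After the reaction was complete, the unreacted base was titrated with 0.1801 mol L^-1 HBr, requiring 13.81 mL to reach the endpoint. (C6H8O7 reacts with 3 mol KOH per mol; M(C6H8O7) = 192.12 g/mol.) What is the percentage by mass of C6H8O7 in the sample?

74.8%

Total n(KOH) added = 0.1157 x 0.04490 = 0.005195 mol.
n(HBr) used = 0.1801 x 0.01381 = 0.002487 mol, which equals the excess n(KOH).
So n(KOH) consumed by the sample = 0.005195 - 0.002487 = 0.002708 mol.
n(C6H8O7) = 0.002708 / 3 = 0.0009026 mol.
mass C6H8O7 = 0.0009026 x 192.12 = 0.1734 g, so %C6H8O7 = 0.1734/0.2317 x 100 = 74.8%.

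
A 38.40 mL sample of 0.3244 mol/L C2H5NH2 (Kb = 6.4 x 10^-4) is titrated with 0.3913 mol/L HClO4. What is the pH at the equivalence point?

5.78

n(C2H5NH2) = 0.3244 x 0.03840 = 0.01246 mol; V(HClO4) at equivalence = 0.01246/0.3913 = 0.03183 L.
At equivalence the base is fully converted to C2H5NH3+; total volume = 0.07023 L, so [C2H5NH3+] = 0.01246/0.07023 = 0.1774 M.
Ka(C2H5NH3+) = Kw/Kb = 1.0e-14 / 6.4 x 10^-4 = 1.56e-11.
[H^+] = sqrt(Ka x [C2H5NH3+]) = sqrt(1.56e-11 x 0.1774) = 1.66e-6 M.
pH = -log(1.66e-6) = 5.78.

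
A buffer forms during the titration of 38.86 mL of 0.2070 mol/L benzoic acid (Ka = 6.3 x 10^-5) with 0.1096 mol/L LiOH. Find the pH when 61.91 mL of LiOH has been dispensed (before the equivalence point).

4.93

Initial n(C6H5COOH) = 0.2070 x 0.03886 = 0.008044 mol.
n(LiOH) added = 0.1096 x 0.06191 = 0.006785 mol, converting that many moles of C6H5COOH to C6H5COO-.
Remaining n(C6H5COOH) = 0.001259 mol; n(C6H5COO-) = 0.006785 mol.
By Henderson-Hasselbalch, pH = pKa + log([A^-]/[HA]) = 4.20 + log(0.006785/0.001259) = 4.20 + (+0.73) = 4.93.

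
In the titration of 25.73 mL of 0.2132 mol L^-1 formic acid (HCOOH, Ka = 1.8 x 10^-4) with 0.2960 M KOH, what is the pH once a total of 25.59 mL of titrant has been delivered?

12.61

n(acid) = 0.2132 x 0.02573 = 0.005486 mol; n(KOH) added = 0.2960 x 0.02559 = 0.007575 mol.
Base is in excess by 0.007575 - 0.005486 = 0.002089 mol in a total volume of 0.05132 L.
[OH^-] = 0.002089/0.05132 = 0.04071 M, so pOH = 1.39 and pH = 14.00 - 1.39 = 12.61.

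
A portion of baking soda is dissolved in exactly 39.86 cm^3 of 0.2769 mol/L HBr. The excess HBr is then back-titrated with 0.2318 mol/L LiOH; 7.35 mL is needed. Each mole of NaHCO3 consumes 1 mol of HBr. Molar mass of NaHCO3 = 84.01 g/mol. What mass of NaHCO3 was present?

0.784 g

Total n(HBr) added = 0.2769 x 0.03986 = 0.01104 mol.
n(LiOH) used = 0.2318 x 0.007350 = 0.001704 mol, which equals the excess n(HBr).
So n(HBr) consumed by the sample = 0.01104 - 0.001704 = 0.009334 mol.
n(NaHCO3) = 0.009334 / 1 = 0.009334 mol.
mass = 0.009334 mol x 84.01 g/mol = 0.784 g.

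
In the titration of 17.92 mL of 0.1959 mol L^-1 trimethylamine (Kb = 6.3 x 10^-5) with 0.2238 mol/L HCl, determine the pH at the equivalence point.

n((CH3)3N) = 0.1959 x 0.01792 = 0.003511 mol; V(HCl) at equivalence = 0.003511/0.2238 = 0.01569 L.
At equivalence the base is fully converted to (CH3)3NH+; total volume = 0.03361 L, so [(CH3)3NH+] = 0.003511/0.03361 = 0.1045 M.
Ka((CH3)3NH+) = Kw/Kb = 1.0e-14 / 6.3 x 10^-5 = 1.59e-10.
[H^+] = sqrt(Ka x [(CH3)3NH+]) = sqrt(1.59e-10 x 0.1045) = 4.07e-6 M.
pH = -log(4.07e-6) = 5.39.

5.39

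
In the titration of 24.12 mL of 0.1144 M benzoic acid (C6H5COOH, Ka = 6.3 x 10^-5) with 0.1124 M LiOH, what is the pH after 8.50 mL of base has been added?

Initial n(C6H5COOH) = 0.1144 x 0.02412 = 0.002759 mol.
n(LiOH) added = 0.1124 x 0.008500 = 0.0009554 mol, converting that many moles of C6H5COOH to C6H5COO-.
Remaining n(C6H5COOH) = 0.001804 mol; n(C6H5COO-) = 0.0009554 mol.
By Henderson-Hasselbalch, pH = pKa + log([A^-]/[HA]) = 4.20 + log(0.0009554/0.001804) = 4.20 + (-0.28) = 3.92.

3.92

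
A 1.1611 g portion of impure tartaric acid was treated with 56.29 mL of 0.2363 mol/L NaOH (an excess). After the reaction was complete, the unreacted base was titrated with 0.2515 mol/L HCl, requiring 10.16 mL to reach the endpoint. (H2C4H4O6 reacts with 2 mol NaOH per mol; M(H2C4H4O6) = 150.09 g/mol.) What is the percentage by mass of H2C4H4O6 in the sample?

69.5%

Total n(NaOH) added = 0.2363 x 0.05629 = 0.01330 mol.
n(HCl) used = 0.2515 x 0.01016 = 0.002555 mol, which equals the excess n(NaOH).
So n(NaOH) consumed by the sample = 0.01330 - 0.002555 = 0.01075 mol.
n(H2C4H4O6) = 0.01075 / 2 = 0.005373 mol.
mass H2C4H4O6 = 0.005373 x 150.09 = 0.8064 g, so %H2C4H4O6 = 0.8064/1.1611 x 100 = 69.5%.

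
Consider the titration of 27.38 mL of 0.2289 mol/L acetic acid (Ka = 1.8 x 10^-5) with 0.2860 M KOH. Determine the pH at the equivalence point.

n(CH3COOH) = 0.2289 x 0.02738 = 0.006267 mol; V(KOH) at equivalence = 0.006267/0.2860 = 0.02191 L.
At equivalence all the acid is converted to CH3COO-; total volume = 0.02738 + 0.02191 = 0.04929 L, so [CH3COO-] = 0.006267/0.04929 = 0.1271 M.
Kb = Kw/Ka = 1.0e-14 / 1.8 x 10^-5 = 5.56e-10.
[OH^-] = sqrt(Kb x [CH3COO-]) = sqrt(5.56e-10 x 0.1271) = 8.40e-6 M.
pOH = 5.08, so pH = 14.00 - 5.08 = 8.92.

8.92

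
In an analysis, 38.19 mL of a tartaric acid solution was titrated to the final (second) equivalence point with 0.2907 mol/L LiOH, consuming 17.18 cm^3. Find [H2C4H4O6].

0.0654 M

n(LiOH) = 0.2907 x 0.01718 = 0.004994 mol.
At the final (second) equivalence point, 2 mol OH^- react per mol H2C4H4O6, so n(H2C4H4O6) = 0.004994 / 2 = 0.002497 mol.
[H2C4H4O6] = 0.002497 / 0.03819 L = 0.0654 M.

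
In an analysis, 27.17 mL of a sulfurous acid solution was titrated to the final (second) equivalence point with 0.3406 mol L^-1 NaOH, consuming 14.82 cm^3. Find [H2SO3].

0.0929 M

n(NaOH) = 0.3406 x 0.01482 = 0.005048 mol.
At the final (second) equivalence point, 2 mol OH^- react per mol H2SO3, so n(H2SO3) = 0.005048 / 2 = 0.002524 mol.
[H2SO3] = 0.002524 / 0.02717 L = 0.0929 M.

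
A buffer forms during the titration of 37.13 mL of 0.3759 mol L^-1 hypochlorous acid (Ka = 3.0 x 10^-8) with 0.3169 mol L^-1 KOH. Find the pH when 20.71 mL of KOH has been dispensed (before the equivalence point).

7.47

Initial n(HClO) = 0.3759 x 0.03713 = 0.01396 mol.
n(KOH) added = 0.3169 x 0.02071 = 0.006563 mol, converting that many moles of HClO to ClO-.
Remaining n(HClO) = 0.007394 mol; n(ClO-) = 0.006563 mol.
By Henderson-Hasselbalch, pH = pKa + log([A^-]/[HA]) = 7.52 + log(0.006563/0.007394) = 7.52 + (-0.05) = 7.47.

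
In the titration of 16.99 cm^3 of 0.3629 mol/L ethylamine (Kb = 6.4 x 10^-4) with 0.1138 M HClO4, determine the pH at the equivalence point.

5.93

n(C2H5NH2) = 0.3629 x 0.01699 = 0.006166 mol; V(HClO4) at equivalence = 0.006166/0.1138 = 0.05418 L.
At equivalence the base is fully converted to C2H5NH3+; total volume = 0.07117 L, so [C2H5NH3+] = 0.006166/0.07117 = 0.08663 M.
Ka(C2H5NH3+) = Kw/Kb = 1.0e-14 / 6.4 x 10^-4 = 1.56e-11.
[H^+] = sqrt(Ka x [C2H5NH3+]) = sqrt(1.56e-11 x 0.08663) = 1.16e-6 M.
pH = -log(1.16e-6) = 5.93.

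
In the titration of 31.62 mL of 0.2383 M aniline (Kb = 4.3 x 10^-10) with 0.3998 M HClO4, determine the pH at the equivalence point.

n(C6H5NH2) = 0.2383 x 0.03162 = 0.007535 mol; V(HClO4) at equivalence = 0.007535/0.3998 = 0.01885 L.
At equivalence the base is fully converted to C6H5NH3+; total volume = 0.05047 L, so [C6H5NH3+] = 0.007535/0.05047 = 0.1493 M.
Ka(C6H5NH3+) = Kw/Kb = 1.0e-14 / 4.3 x 10^-10 = 2.33e-5.
[H^+] = sqrt(Ka x [C6H5NH3+]) = sqrt(2.33e-5 x 0.1493) = 0.00186 M.
pH = -log(0.00186) = 2.73.

2.73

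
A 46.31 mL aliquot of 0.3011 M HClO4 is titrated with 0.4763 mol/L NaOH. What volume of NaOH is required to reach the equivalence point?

n(HClO4) = 0.3011 mol/L x 0.04631 L = 0.01394 mol.
At equivalence n(NaOH) = n(HClO4) = 0.01394 mol.
V(NaOH) = 0.01394 / 0.4763 = 0.02928 L = 29.3 mL.

29.3 mL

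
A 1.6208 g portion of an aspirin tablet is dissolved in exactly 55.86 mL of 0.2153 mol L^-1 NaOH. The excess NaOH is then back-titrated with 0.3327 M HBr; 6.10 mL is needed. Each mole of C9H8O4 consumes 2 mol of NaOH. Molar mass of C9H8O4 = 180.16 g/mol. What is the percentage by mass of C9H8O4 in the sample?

55.6%

Total n(NaOH) added = 0.2153 x 0.05586 = 0.01203 mol.
n(HBr) used = 0.3327 x 0.006100 = 0.002029 mol, which equals the excess n(NaOH).
So n(NaOH) consumed by the sample = 0.01203 - 0.002029 = 0.009997 mol.
n(C9H8O4) = 0.009997 / 2 = 0.004999 mol.
mass C9H8O4 = 0.004999 x 180.16 = 0.9005 g, so %C9H8O4 = 0.9005/1.6208 x 100 = 55.6%.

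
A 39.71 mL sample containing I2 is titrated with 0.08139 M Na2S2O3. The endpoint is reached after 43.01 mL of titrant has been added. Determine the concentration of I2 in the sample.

n(Na2S2O3) = 0.08139 x 0.04301 = 0.003501 mol.
From the balanced equation, 2 mol Na2S2O3 reacts with 1 mol I2, so n(I2) = 0.003501 x 1/2 = 0.001750 mol.
[I2] = 0.001750 / 0.03971 L = 0.0441 M.

0.0441 M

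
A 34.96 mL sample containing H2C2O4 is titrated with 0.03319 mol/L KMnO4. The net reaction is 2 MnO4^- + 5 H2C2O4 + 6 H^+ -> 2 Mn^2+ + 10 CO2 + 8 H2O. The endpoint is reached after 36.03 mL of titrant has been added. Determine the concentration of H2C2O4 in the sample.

0.0855 M

n(KMnO4) = 0.03319 x 0.03603 = 0.001196 mol.
From the balanced equation, 2 mol KMnO4 reacts with 5 mol H2C2O4, so n(H2C2O4) = 0.001196 x 5/2 = 0.002990 mol.
[H2C2O4] = 0.002990 / 0.03496 L = 0.0855 M.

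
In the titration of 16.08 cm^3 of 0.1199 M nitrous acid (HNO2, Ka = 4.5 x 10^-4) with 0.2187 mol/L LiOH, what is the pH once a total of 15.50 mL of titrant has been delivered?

12.67

n(acid) = 0.1199 x 0.01608 = 0.001928 mol; n(LiOH) added = 0.2187 x 0.01550 = 0.003390 mol.
Base is in excess by 0.003390 - 0.001928 = 0.001462 mol in a total volume of 0.03158 L.
[OH^-] = 0.001462/0.03158 = 0.04629 M, so pOH = 1.33 and pH = 14.00 - 1.33 = 12.67.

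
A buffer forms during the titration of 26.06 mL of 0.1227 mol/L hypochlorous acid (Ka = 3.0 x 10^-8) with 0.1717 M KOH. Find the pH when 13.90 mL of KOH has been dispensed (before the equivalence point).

7.99

Initial n(HClO) = 0.1227 x 0.02606 = 0.003198 mol.
n(KOH) added = 0.1717 x 0.01390 = 0.002387 mol, converting that many moles of HClO to ClO-.
Remaining n(HClO) = 0.0008109 mol; n(ClO-) = 0.002387 mol.
By Henderson-Hasselbalch, pH = pKa + log([A^-]/[HA]) = 7.52 + log(0.002387/0.0008109) = 7.52 + (+0.47) = 7.99.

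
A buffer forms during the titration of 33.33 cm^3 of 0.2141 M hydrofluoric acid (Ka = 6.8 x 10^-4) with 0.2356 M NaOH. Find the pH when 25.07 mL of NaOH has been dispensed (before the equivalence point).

Initial n(HF) = 0.2141 x 0.03333 = 0.007136 mol.
n(NaOH) added = 0.2356 x 0.02507 = 0.005906 mol, converting that many moles of HF to F-.
Remaining n(HF) = 0.001229 mol; n(F-) = 0.005906 mol.
By Henderson-Hasselbalch, pH = pKa + log([A^-]/[HA]) = 3.17 + log(0.005906/0.001229) = 3.17 + (+0.68) = 3.85.

3.85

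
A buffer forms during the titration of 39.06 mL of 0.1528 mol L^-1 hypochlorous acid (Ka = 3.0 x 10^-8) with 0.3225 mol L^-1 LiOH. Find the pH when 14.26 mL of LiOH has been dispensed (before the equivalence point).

8.05

Initial n(HClO) = 0.1528 x 0.03906 = 0.005968 mol.
n(LiOH) added = 0.3225 x 0.01426 = 0.004599 mol, converting that many moles of HClO to ClO-.
Remaining n(HClO) = 0.001370 mol; n(ClO-) = 0.004599 mol.
By Henderson-Hasselbalch, pH = pKa + log([A^-]/[HA]) = 7.52 + log(0.004599/0.001370) = 7.52 + (+0.53) = 8.05.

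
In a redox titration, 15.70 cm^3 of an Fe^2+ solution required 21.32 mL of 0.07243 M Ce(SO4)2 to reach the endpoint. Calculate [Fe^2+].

0.0984 M

n(Ce(SO4)2) = 0.07243 x 0.02132 = 0.001544 mol.
From the balanced equation, 1 mol Ce(SO4)2 reacts with 1 mol Fe^2+, so n(Fe^2+) = 0.001544 x 1/1 = 0.001544 mol.
[Fe^2+] = 0.001544 / 0.01570 L = 0.0984 M.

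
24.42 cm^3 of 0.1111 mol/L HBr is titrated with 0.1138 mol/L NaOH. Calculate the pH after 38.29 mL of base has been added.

12.42

n(acid) = 0.1111 x 0.02442 = 0.002713 mol; n(NaOH) added = 0.1138 x 0.03829 = 0.004357 mol.
Base is in excess by 0.004357 - 0.002713 = 0.001644 mol in a total volume of 0.06271 L.
[OH^-] = 0.001644/0.06271 = 0.02622 M, so pOH = 1.58 and pH = 14.00 - 1.58 = 12.42.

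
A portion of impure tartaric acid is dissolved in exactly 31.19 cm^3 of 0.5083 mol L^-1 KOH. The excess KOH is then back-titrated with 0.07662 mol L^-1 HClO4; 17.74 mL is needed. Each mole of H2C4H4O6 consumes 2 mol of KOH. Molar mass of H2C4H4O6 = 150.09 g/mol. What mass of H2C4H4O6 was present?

Total n(KOH) added = 0.5083 x 0.03119 = 0.01585 mol.
n(HClO4) used = 0.07662 x 0.01774 = 0.001359 mol, which equals the excess n(KOH).
So n(KOH) consumed by the sample = 0.01585 - 0.001359 = 0.01449 mol.
n(H2C4H4O6) = 0.01449 / 2 = 0.007247 mol.
mass = 0.007247 mol x 150.09 g/mol = 1.09 g.

1.09 g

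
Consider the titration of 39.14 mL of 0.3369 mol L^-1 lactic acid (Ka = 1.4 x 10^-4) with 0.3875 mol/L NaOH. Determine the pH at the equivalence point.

n(HC3H5O3) = 0.3369 x 0.03914 = 0.01319 mol; V(NaOH) at equivalence = 0.01319/0.3875 = 0.03403 L.
At equivalence all the acid is converted to C3H5O3-; total volume = 0.03914 + 0.03403 = 0.07317 L, so [C3H5O3-] = 0.01319/0.07317 = 0.1802 M.
Kb = Kw/Ka = 1.0e-14 / 1.4 x 10^-4 = 7.14e-11.
[OH^-] = sqrt(Kb x [C3H5O3-]) = sqrt(7.14e-11 x 0.1802) = 3.59e-6 M.
pOH = 5.45, so pH = 14.00 - 5.45 = 8.55.

8.55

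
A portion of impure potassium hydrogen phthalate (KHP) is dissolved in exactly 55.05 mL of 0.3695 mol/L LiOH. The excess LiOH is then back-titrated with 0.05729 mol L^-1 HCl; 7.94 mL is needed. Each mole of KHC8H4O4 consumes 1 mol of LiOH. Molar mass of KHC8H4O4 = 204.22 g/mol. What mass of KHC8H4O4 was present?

4.06 g

Total n(LiOH) added = 0.3695 x 0.05505 = 0.02034 mol.
n(HCl) used = 0.05729 x 0.007940 = 0.0004549 mol, which equals the excess n(LiOH).
So n(LiOH) consumed by the sample = 0.02034 - 0.0004549 = 0.01989 mol.
n(KHC8H4O4) = 0.01989 / 1 = 0.01989 mol.
mass = 0.01989 mol x 204.22 g/mol = 4.06 g.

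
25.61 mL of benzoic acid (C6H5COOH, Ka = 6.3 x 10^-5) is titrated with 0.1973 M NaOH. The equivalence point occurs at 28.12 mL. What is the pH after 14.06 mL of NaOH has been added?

14.06 mL is exactly half the equivalence volume (28.12/2), i.e. the half-equivalence point.
There, n(HA) = n(A^-), so pH = pKa = -log(6.3 x 10^-5) = 4.20.

4.20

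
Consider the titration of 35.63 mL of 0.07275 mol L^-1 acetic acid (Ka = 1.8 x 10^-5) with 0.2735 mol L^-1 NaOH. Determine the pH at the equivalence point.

8.75

n(CH3COOH) = 0.07275 x 0.03563 = 0.002592 mol; V(NaOH) at equivalence = 0.002592/0.2735 = 0.009477 L.
At equivalence all the acid is converted to CH3COO-; total volume = 0.03563 + 0.009477 = 0.04511 L, so [CH3COO-] = 0.002592/0.04511 = 0.05746 M.
Kb = Kw/Ka = 1.0e-14 / 1.8 x 10^-5 = 5.56e-10.
[OH^-] = sqrt(Kb x [CH3COO-]) = sqrt(5.56e-10 x 0.05746) = 5.65e-6 M.
pOH = 5.25, so pH = 14.00 - 5.25 = 8.75.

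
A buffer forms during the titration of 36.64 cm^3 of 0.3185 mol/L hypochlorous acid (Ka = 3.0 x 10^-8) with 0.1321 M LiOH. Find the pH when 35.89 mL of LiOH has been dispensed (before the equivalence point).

Initial n(HClO) = 0.3185 x 0.03664 = 0.01167 mol.
n(LiOH) added = 0.1321 x 0.03589 = 0.004741 mol, converting that many moles of HClO to ClO-.
Remaining n(HClO) = 0.006929 mol; n(ClO-) = 0.004741 mol.
By Henderson-Hasselbalch, pH = pKa + log([A^-]/[HA]) = 7.52 + log(0.004741/0.006929) = 7.52 + (-0.16) = 7.36.

7.36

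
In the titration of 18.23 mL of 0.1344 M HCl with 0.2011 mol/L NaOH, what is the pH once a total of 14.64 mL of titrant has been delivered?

n(acid) = 0.1344 x 0.01823 = 0.002450 mol; n(NaOH) added = 0.2011 x 0.01464 = 0.002944 mol.
Base is in excess by 0.002944 - 0.002450 = 0.0004940 mol in a total volume of 0.03287 L.
[OH^-] = 0.0004940/0.03287 = 0.01503 M, so pOH = 1.82 and pH = 14.00 - 1.82 = 12.18.

12.18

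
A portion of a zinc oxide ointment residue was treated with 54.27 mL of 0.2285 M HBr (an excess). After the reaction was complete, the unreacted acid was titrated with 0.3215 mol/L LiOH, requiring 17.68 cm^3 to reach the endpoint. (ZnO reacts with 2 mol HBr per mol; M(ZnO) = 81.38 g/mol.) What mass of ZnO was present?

Total n(HBr) added = 0.2285 x 0.05427 = 0.01240 mol.
n(LiOH) used = 0.3215 x 0.01768 = 0.005684 mol, which equals the excess n(HBr).
So n(HBr) consumed by the sample = 0.01240 - 0.005684 = 0.006717 mol.
n(ZnO) = 0.006717 / 2 = 0.003358 mol.
mass = 0.003358 mol x 81.38 g/mol = 0.273 g.

0.273 g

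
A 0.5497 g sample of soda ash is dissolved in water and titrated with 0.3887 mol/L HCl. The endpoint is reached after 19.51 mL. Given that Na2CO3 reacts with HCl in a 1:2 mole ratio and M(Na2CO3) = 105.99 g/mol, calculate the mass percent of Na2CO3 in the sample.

73.1%

n(HCl) = 0.3887 x 0.01951 = 0.007584 mol.
n(Na2CO3) = 0.007584 / 2 = 0.003792 mol.
mass of Na2CO3 = 0.003792 x 105.99 = 0.4019 g.
% purity = 0.4019 / 0.5497 x 100 = 73.1%.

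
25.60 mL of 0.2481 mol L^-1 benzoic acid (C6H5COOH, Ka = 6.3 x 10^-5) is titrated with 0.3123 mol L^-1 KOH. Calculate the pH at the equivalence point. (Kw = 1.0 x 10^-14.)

8.67

n(C6H5COOH) = 0.2481 x 0.02560 = 0.006351 mol; V(KOH) at equivalence = 0.006351/0.3123 = 0.02034 L.
At equivalence all the acid is converted to C6H5COO-; total volume = 0.02560 + 0.02034 = 0.04594 L, so [C6H5COO-] = 0.006351/0.04594 = 0.1383 M.
Kb = Kw/Ka = 1.0e-14 / 6.3 x 10^-5 = 1.59e-10.
[OH^-] = sqrt(Kb x [C6H5COO-]) = sqrt(1.59e-10 x 0.1383) = 4.68e-6 M.
pOH = 5.33, so pH = 14.00 - 5.33 = 8.67.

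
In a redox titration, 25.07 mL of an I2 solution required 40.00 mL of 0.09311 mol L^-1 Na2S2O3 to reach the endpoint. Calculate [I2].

0.0743 M

n(Na2S2O3) = 0.09311 x 0.04000 = 0.003724 mol.
From the balanced equation, 2 mol Na2S2O3 reacts with 1 mol I2, so n(I2) = 0.003724 x 1/2 = 0.001862 mol.
[I2] = 0.001862 / 0.02507 L = 0.0743 M.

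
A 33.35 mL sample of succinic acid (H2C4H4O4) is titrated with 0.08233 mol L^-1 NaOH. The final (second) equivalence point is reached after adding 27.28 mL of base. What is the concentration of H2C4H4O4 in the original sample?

n(NaOH) = 0.08233 x 0.02728 = 0.002246 mol.
At the final (second) equivalence point, 2 mol OH^- react per mol H2C4H4O4, so n(H2C4H4O4) = 0.002246 / 2 = 0.001123 mol.
[H2C4H4O4] = 0.001123 / 0.03335 L = 0.0337 M.

0.0337 M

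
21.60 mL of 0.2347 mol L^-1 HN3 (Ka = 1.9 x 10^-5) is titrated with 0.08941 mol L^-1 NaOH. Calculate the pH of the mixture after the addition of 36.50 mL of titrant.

4.98

Initial n(HN3) = 0.2347 x 0.02160 = 0.005070 mol.
n(NaOH) added = 0.08941 x 0.03650 = 0.003263 mol, converting that many moles of HN3 to N3-.
Remaining n(HN3) = 0.001806 mol; n(N3-) = 0.003263 mol.
By Henderson-Hasselbalch, pH = pKa + log([A^-]/[HA]) = 4.72 + log(0.003263/0.001806) = 4.72 + (+0.26) = 4.98.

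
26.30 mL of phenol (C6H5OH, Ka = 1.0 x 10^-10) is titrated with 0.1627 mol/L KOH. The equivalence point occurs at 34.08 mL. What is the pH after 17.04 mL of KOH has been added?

10.00

17.04 mL is exactly half the equivalence volume (34.08/2), i.e. the half-equivalence point.
There, n(HA) = n(A^-), so pH = pKa = -log(1.0 x 10^-10) = 10.00.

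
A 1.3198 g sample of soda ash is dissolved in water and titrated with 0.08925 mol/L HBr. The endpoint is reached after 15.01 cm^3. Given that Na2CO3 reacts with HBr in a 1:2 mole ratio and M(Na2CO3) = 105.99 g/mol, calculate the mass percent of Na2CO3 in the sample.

n(HBr) = 0.08925 x 0.01501 = 0.001340 mol.
n(Na2CO3) = 0.001340 / 2 = 0.0006698 mol.
mass of Na2CO3 = 0.0006698 x 105.99 = 0.07099 g.
% purity = 0.07099 / 1.3198 x 100 = 5.38%.

5.38%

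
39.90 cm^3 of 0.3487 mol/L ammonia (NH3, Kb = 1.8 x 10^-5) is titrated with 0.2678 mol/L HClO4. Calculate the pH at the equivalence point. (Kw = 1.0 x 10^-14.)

n(NH3) = 0.3487 x 0.03990 = 0.01391 mol; V(HClO4) at equivalence = 0.01391/0.2678 = 0.05195 L.
At equivalence the base is fully converted to NH4+; total volume = 0.09185 L, so [NH4+] = 0.01391/0.09185 = 0.1515 M.
Ka(NH4+) = Kw/Kb = 1.0e-14 / 1.8 x 10^-5 = 5.56e-10.
[H^+] = sqrt(Ka x [NH4+]) = sqrt(5.56e-10 x 0.1515) = 9.17e-6 M.
pH = -log(9.17e-6) = 5.04.

5.04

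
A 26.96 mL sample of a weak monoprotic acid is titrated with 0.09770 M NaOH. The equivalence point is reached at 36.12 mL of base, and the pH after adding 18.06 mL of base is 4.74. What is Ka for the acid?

1.8 x 10^-5

18.06 mL is half of the equivalence volume, so this is the half-equivalence point where [HA] = [A^-].
At half-equivalence pH = pKa, so pKa = 4.74.
Ka = 10^(-4.74) = 1.8 x 10^-5.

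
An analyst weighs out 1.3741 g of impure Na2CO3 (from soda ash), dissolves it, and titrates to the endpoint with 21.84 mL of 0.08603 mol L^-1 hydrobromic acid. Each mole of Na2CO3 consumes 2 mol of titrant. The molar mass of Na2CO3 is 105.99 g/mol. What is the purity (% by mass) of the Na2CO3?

7.25%

n(HBr) = 0.08603 x 0.02184 = 0.001879 mol.
n(Na2CO3) = 0.001879 / 2 = 0.0009394 mol.
mass of Na2CO3 = 0.0009394 x 105.99 = 0.09957 g.
% purity = 0.09957 / 1.3741 x 100 = 7.25%.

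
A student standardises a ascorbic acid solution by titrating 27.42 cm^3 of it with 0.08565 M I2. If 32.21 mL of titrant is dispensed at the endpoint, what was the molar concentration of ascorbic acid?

0.101 M

n(I2) = 0.08565 x 0.03221 = 0.002759 mol.
From the balanced equation, 1 mol I2 reacts with 1 mol ascorbic acid, so n(ascorbic acid) = 0.002759 x 1/1 = 0.002759 mol.
[ascorbic acid] = 0.002759 / 0.02742 L = 0.101 M.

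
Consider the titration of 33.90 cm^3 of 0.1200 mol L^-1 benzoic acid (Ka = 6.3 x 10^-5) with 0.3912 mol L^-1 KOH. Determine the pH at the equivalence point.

8.58

n(C6H5COOH) = 0.1200 x 0.03390 = 0.004068 mol; V(KOH) at equivalence = 0.004068/0.3912 = 0.01040 L.
At equivalence all the acid is converted to C6H5COO-; total volume = 0.03390 + 0.01040 = 0.04430 L, so [C6H5COO-] = 0.004068/0.04430 = 0.09183 M.
Kb = Kw/Ka = 1.0e-14 / 6.3 x 10^-5 = 1.59e-10.
[OH^-] = sqrt(Kb x [C6H5COO-]) = sqrt(1.59e-10 x 0.09183) = 3.82e-6 M.
pOH = 5.42, so pH = 14.00 - 5.42 = 8.58.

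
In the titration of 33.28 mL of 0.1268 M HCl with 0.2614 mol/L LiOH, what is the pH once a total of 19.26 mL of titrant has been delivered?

12.19

n(acid) = 0.1268 x 0.03328 = 0.004220 mol; n(LiOH) added = 0.2614 x 0.01926 = 0.005035 mol.
Base is in excess by 0.005035 - 0.004220 = 0.0008147 mol in a total volume of 0.05254 L.
[OH^-] = 0.0008147/0.05254 = 0.01551 M, so pOH = 1.81 and pH = 14.00 - 1.81 = 12.19.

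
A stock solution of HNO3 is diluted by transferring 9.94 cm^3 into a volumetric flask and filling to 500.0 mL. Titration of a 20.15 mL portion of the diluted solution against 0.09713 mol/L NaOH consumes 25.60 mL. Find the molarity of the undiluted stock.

6.21 M

n(NaOH) = 0.09713 x 0.02560 = 0.002487 mol.
n(HNO3) in the aliquot = 0.002487 mol.
[diluted HNO3] = 0.002487 / 0.02015 = 0.1234 M.
Dilution factor = 500.0/9.940 = 50.30, so [stock] = 0.1234 x 50.30 = 6.21 M.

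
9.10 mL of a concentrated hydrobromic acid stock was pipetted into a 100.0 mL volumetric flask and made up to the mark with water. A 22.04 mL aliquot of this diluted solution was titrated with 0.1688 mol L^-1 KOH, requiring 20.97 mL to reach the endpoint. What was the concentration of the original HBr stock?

1.76 M

n(KOH) = 0.1688 x 0.02097 = 0.003540 mol.
n(HBr) in the aliquot = 0.003540 mol.
[diluted HBr] = 0.003540 / 0.02204 = 0.1606 M.
Dilution factor = 100.0/9.100 = 10.99, so [stock] = 0.1606 x 10.99 = 1.76 M.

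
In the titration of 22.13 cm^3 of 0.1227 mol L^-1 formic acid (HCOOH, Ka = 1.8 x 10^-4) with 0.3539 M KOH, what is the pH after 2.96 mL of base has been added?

Initial n(HCOOH) = 0.1227 x 0.02213 = 0.002715 mol.
n(KOH) added = 0.3539 x 0.002960 = 0.001048 mol, converting that many moles of HCOOH to HCOO-.
Remaining n(HCOOH) = 0.001668 mol; n(HCOO-) = 0.001048 mol.
By Henderson-Hasselbalch, pH = pKa + log([A^-]/[HA]) = 3.74 + log(0.001048/0.001668) = 3.74 + (-0.20) = 3.54.

3.54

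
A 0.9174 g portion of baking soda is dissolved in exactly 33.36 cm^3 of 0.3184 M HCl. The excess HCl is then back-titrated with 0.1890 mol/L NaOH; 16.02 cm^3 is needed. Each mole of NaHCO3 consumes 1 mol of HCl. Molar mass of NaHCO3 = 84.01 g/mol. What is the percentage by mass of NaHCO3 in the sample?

Total n(HCl) added = 0.3184 x 0.03336 = 0.01062 mol.
n(NaOH) used = 0.1890 x 0.01602 = 0.003028 mol, which equals the excess n(HCl).
So n(HCl) consumed by the sample = 0.01062 - 0.003028 = 0.007594 mol.
n(NaHCO3) = 0.007594 / 1 = 0.007594 mol.
mass NaHCO3 = 0.007594 x 84.01 = 0.6380 g, so %NaHCO3 = 0.6380/0.9174 x 100 = 69.5%.

69.5%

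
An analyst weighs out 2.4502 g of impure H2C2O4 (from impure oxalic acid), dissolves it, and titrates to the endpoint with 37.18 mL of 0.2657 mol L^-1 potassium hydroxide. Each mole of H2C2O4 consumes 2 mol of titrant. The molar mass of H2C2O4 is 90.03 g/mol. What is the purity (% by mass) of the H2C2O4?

18.1%

n(KOH) = 0.2657 x 0.03718 = 0.009879 mol.
n(H2C2O4) = 0.009879 / 2 = 0.004939 mol.
mass of H2C2O4 = 0.004939 x 90.03 = 0.4447 g.
% purity = 0.4447 / 2.4502 x 100 = 18.1%.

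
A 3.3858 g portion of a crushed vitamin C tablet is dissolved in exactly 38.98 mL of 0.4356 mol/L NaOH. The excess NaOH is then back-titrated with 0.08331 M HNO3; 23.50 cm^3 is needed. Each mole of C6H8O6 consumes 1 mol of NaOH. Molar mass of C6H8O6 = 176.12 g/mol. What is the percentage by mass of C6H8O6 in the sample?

78.1%

Total n(NaOH) added = 0.4356 x 0.03898 = 0.01698 mol.
n(HNO3) used = 0.08331 x 0.02350 = 0.001958 mol, which equals the excess n(NaOH).
So n(NaOH) consumed by the sample = 0.01698 - 0.001958 = 0.01502 mol.
n(C6H8O6) = 0.01502 / 1 = 0.01502 mol.
mass C6H8O6 = 0.01502 x 176.12 = 2.646 g, so %C6H8O6 = 2.646/3.3858 x 100 = 78.1%.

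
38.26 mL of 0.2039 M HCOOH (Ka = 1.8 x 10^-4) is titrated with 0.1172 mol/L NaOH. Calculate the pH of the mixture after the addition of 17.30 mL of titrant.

3.29

Initial n(HCOOH) = 0.2039 x 0.03826 = 0.007801 mol.
n(NaOH) added = 0.1172 x 0.01730 = 0.002028 mol, converting that many moles of HCOOH to HCOO-.
Remaining n(HCOOH) = 0.005774 mol; n(HCOO-) = 0.002028 mol.
By Henderson-Hasselbalch, pH = pKa + log([A^-]/[HA]) = 3.74 + log(0.002028/0.005774) = 3.74 + (-0.45) = 3.29.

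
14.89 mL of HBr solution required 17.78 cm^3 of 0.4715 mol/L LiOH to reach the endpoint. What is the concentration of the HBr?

0.563 M

n(LiOH) delivered = 0.4715 x 0.01778 = 0.008383 mol.
For a 1:1 reaction, n(HBr) = 0.008383 mol.
[HBr] = 0.008383 mol / 0.01489 L = 0.563 M.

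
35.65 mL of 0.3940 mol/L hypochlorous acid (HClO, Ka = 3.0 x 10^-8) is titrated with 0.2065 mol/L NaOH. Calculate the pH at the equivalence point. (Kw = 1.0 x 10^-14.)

10.33

n(HClO) = 0.3940 x 0.03565 = 0.01405 mol; V(NaOH) at equivalence = 0.01405/0.2065 = 0.06802 L.
At equivalence all the acid is converted to ClO-; total volume = 0.03565 + 0.06802 = 0.1037 L, so [ClO-] = 0.01405/0.1037 = 0.1355 M.
Kb = Kw/Ka = 1.0e-14 / 3.0 x 10^-8 = 3.33e-7.
[OH^-] = sqrt(Kb x [ClO-]) = sqrt(3.33e-7 x 0.1355) = 0.000213 M.
pOH = 3.67, so pH = 14.00 - 3.67 = 10.33.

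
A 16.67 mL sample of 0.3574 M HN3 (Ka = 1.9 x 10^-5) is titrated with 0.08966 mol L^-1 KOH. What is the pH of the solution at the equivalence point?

n(HN3) = 0.3574 x 0.01667 = 0.005958 mol; V(KOH) at equivalence = 0.005958/0.08966 = 0.06645 L.
At equivalence all the acid is converted to N3-; total volume = 0.01667 + 0.06645 = 0.08312 L, so [N3-] = 0.005958/0.08312 = 0.07168 M.
Kb = Kw/Ka = 1.0e-14 / 1.9 x 10^-5 = 5.26e-10.
[OH^-] = sqrt(Kb x [N3-]) = sqrt(5.26e-10 x 0.07168) = 6.14e-6 M.
pOH = 5.21, so pH = 14.00 - 5.21 = 8.79.

8.79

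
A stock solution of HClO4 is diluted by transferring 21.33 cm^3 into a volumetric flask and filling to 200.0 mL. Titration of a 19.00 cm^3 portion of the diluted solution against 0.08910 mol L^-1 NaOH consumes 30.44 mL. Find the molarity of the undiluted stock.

n(NaOH) = 0.08910 x 0.03044 = 0.002712 mol.
n(HClO4) in the aliquot = 0.002712 mol.
[diluted HClO4] = 0.002712 / 0.01900 = 0.1427 M.
Dilution factor = 200.0/21.33 = 9.376, so [stock] = 0.1427 x 9.376 = 1.34 M.

1.34 M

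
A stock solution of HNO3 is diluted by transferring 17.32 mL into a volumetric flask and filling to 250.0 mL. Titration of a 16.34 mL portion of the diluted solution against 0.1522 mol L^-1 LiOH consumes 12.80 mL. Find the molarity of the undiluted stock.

n(LiOH) = 0.1522 x 0.01280 = 0.001948 mol.
n(HNO3) in the aliquot = 0.001948 mol.
[diluted HNO3] = 0.001948 / 0.01634 = 0.1192 M.
Dilution factor = 250.0/17.32 = 14.43, so [stock] = 0.1192 x 14.43 = 1.72 M.

1.72 M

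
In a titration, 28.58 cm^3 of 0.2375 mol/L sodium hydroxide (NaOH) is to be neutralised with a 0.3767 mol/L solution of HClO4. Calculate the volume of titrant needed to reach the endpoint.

n(NaOH) = 0.2375 mol/L x 0.02858 L = 0.006788 mol.
At equivalence n(HClO4) = n(NaOH) = 0.006788 mol.
V(HClO4) = 0.006788 / 0.3767 = 0.01802 L = 18.0 mL.

18.0 mL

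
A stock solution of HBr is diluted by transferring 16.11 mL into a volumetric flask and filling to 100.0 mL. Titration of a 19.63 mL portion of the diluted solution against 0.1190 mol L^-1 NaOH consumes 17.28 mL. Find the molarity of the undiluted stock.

n(NaOH) = 0.1190 x 0.01728 = 0.002056 mol.
n(HBr) in the aliquot = 0.002056 mol.
[diluted HBr] = 0.002056 / 0.01963 = 0.1048 M.
Dilution factor = 100.0/16.11 = 6.207, so [stock] = 0.1048 x 6.207 = 0.650 M.

0.650 M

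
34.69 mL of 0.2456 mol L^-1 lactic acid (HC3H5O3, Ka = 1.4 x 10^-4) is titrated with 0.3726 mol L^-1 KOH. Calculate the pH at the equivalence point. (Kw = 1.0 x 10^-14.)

8.51

n(HC3H5O3) = 0.2456 x 0.03469 = 0.008520 mol; V(KOH) at equivalence = 0.008520/0.3726 = 0.02287 L.
At equivalence all the acid is converted to C3H5O3-; total volume = 0.03469 + 0.02287 = 0.05756 L, so [C3H5O3-] = 0.008520/0.05756 = 0.1480 M.
Kb = Kw/Ka = 1.0e-14 / 1.4 x 10^-4 = 7.14e-11.
[OH^-] = sqrt(Kb x [C3H5O3-]) = sqrt(7.14e-11 x 0.1480) = 3.25e-6 M.
pOH = 5.49, so pH = 14.00 - 5.49 = 8.51.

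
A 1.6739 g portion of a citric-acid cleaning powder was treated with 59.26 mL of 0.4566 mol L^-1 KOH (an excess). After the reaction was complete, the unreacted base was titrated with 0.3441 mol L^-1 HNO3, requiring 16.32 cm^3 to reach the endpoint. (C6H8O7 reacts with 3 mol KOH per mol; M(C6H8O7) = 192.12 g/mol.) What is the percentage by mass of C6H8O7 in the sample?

82.0%

Total n(KOH) added = 0.4566 x 0.05926 = 0.02706 mol.
n(HNO3) used = 0.3441 x 0.01632 = 0.005616 mol, which equals the excess n(KOH).
So n(KOH) consumed by the sample = 0.02706 - 0.005616 = 0.02144 mol.
n(C6H8O7) = 0.02144 / 3 = 0.007147 mol.
mass C6H8O7 = 0.007147 x 192.12 = 1.373 g, so %C6H8O7 = 1.373/1.6739 x 100 = 82.0%.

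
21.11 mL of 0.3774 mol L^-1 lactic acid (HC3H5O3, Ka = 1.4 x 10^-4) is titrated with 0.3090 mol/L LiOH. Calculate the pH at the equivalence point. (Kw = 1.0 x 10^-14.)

8.54

n(HC3H5O3) = 0.3774 x 0.02111 = 0.007967 mol; V(LiOH) at equivalence = 0.007967/0.3090 = 0.02578 L.
At equivalence all the acid is converted to C3H5O3-; total volume = 0.02111 + 0.02578 = 0.04689 L, so [C3H5O3-] = 0.007967/0.04689 = 0.1699 M.
Kb = Kw/Ka = 1.0e-14 / 1.4 x 10^-4 = 7.14e-11.
[OH^-] = sqrt(Kb x [C3H5O3-]) = sqrt(7.14e-11 x 0.1699) = 3.48e-6 M.
pOH = 5.46, so pH = 14.00 - 5.46 = 8.54.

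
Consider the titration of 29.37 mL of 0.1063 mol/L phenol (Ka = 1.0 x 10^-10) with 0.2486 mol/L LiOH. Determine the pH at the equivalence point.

11.44

n(C6H5OH) = 0.1063 x 0.02937 = 0.003122 mol; V(LiOH) at equivalence = 0.003122/0.2486 = 0.01256 L.
At equivalence all the acid is converted to C6H5O-; total volume = 0.02937 + 0.01256 = 0.04193 L, so [C6H5O-] = 0.003122/0.04193 = 0.07446 M.
Kb = Kw/Ka = 1.0e-14 / 1.0 x 10^-10 = 0.000100.
[OH^-] = sqrt(Kb x [C6H5O-]) = sqrt(0.000100 x 0.07446) = 0.00273 M.
pOH = 2.56, so pH = 14.00 - 2.56 = 11.44.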